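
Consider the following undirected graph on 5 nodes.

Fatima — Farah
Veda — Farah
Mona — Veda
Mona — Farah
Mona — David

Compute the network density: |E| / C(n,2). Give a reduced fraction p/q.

There are 5 edges and 5 nodes, so the maximum possible is C(5,2) = 10.
Density = 5/10 = 1/2.

1/2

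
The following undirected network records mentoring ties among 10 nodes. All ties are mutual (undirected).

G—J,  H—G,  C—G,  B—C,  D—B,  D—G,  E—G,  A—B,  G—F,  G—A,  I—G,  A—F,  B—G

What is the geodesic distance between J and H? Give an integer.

2

One shortest route is J – G – H, which uses 2 edges, and J and H are not directly tied, so nothing shorter exists. So d(J,H) = 2.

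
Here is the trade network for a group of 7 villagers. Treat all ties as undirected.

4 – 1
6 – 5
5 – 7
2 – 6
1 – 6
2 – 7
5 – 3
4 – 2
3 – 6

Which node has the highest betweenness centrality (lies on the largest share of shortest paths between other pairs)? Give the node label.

6

Unnormalized betweenness of each node: 1:4/3, 2:23/6, 3:0, 4:5/6, 5:11/6, 6:19/3, 7:5/6.
6 has the largest value, 19/3, making it the main broker — the node through which the most shortest paths run.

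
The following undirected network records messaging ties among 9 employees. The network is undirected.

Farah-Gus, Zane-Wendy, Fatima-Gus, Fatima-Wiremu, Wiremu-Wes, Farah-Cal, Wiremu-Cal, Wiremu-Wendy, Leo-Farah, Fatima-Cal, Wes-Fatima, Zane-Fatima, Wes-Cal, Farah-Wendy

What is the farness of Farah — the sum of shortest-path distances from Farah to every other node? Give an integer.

Distances from Farah: Cal:1, Fatima:2, Gus:1, Leo:1, Wendy:1, Wes:2, Wiremu:2, Zane:2.
Sum = 1 + 2 + 1 + 1 + 1 + 2 + 2 + 2 = 12.

12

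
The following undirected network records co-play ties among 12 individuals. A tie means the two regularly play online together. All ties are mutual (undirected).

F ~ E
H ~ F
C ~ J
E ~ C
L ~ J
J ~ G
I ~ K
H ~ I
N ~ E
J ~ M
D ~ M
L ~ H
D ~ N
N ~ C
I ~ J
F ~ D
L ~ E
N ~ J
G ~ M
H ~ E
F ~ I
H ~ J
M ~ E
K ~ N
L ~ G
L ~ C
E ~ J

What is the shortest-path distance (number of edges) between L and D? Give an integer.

One shortest route is L – H – F – D, which uses 3 edges, and at distance 2 from L we only reach {F, I, M, N}, which does not include D. So d(L,D) = 3.

3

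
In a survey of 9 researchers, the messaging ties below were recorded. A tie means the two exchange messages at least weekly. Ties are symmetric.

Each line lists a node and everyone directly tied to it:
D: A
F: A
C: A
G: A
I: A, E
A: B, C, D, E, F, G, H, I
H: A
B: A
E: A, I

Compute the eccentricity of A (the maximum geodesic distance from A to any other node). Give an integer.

1

Distances from A: B:1, C:1, D:1, E:1, F:1, G:1, H:1, I:1.
The largest is 1 (to D, C, E, H, F, G, B, and I), so the eccentricity of A is 1.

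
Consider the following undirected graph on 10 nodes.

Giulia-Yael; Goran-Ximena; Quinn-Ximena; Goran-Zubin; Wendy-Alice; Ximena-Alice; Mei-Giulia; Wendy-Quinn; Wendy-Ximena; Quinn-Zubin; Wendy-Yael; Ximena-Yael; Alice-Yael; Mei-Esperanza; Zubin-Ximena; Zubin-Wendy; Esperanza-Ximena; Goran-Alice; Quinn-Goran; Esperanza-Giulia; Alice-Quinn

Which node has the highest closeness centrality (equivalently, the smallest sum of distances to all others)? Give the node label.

Farness (sum of distances to all others) for each node — Alice:14, Esperanza:15, Giulia:18, Goran:16, Mei:21, Quinn:15, Wendy:14, Ximena:11, Yael:14, Zubin:16.
The smallest farness is 11, for Ximena, so Ximena has the highest closeness.

Ximena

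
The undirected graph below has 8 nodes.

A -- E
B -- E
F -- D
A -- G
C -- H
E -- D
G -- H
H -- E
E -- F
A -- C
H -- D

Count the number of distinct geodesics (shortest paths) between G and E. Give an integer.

2

The shortest distance is 2. The length-2 paths are: G–H–E; G–A–E.
That gives 2 distinct shortest paths.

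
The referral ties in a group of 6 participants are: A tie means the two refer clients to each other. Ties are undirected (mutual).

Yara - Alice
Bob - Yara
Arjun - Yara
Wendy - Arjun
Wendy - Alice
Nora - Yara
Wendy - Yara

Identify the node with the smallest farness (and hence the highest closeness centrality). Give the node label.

Yara

Farness (sum of distances to all others) for each node — Alice:8, Arjun:8, Bob:9, Nora:9, Wendy:7, Yara:5.
The smallest farness is 5, for Yara, so Yara has the highest closeness.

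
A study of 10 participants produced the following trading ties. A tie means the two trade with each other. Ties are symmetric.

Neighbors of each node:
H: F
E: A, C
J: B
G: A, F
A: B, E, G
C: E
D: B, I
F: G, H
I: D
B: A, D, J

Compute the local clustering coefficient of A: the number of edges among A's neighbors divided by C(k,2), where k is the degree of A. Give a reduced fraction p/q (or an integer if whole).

0

A's neighbors: B, E, and G (k = 3).
Possible neighbor pairs: C(3,2) = 3. Edges among them: none → e = 0.
Clustering(A) = 0/3 = 0.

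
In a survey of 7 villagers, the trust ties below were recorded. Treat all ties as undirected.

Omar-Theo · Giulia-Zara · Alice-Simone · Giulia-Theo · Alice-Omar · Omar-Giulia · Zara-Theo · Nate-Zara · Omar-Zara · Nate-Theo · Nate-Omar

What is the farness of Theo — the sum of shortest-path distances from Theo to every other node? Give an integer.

9

Distances from Theo: Alice:2, Giulia:1, Nate:1, Omar:1, Simone:3, Zara:1.
Sum = 2 + 1 + 1 + 1 + 3 + 1 = 9.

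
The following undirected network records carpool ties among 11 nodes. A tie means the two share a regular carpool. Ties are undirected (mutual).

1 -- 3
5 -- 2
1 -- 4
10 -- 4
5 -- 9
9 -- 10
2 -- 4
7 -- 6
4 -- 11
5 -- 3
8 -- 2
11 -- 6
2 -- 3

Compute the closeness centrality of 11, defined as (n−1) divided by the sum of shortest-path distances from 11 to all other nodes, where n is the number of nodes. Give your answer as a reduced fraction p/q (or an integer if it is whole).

5/11

Distances from 11: 1:2, 2:2, 3:3, 4:1, 5:3, 6:1, 7:2, 8:3, 9:3, 10:2. Sum = 22.
n = 11, so closeness = 10/22 = 5/11.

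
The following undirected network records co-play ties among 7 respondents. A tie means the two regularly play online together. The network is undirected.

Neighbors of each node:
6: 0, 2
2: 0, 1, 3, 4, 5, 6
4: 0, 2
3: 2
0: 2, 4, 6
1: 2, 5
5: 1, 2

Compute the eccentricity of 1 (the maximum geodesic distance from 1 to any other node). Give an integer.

2

Distances from 1: 0:2, 2:1, 3:2, 4:2, 5:1, 6:2.
The largest is 2 (to 6, 4, 3, and 0), so the eccentricity of 1 is 2.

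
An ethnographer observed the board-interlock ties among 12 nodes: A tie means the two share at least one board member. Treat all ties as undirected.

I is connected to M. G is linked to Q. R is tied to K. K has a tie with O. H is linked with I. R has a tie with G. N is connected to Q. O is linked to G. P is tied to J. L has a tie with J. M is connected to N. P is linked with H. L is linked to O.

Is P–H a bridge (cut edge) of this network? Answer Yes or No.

No

Even without that edge, P still reaches H via P – J – L – O – G – Q – N – M – I – H, so the network stays connected. Not a bridge.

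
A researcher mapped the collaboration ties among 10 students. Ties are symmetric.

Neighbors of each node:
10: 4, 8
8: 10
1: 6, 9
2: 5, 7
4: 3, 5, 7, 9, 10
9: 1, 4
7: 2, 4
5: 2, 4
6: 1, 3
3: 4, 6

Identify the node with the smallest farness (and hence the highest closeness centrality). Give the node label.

Farness (sum of distances to all others) for each node — 1:23, 2:25, 3:18, 4:13, 5:19, 6:23, 7:19, 8:27, 9:18, 10:19.
The smallest farness is 13, for 4, so 4 has the highest closeness.

4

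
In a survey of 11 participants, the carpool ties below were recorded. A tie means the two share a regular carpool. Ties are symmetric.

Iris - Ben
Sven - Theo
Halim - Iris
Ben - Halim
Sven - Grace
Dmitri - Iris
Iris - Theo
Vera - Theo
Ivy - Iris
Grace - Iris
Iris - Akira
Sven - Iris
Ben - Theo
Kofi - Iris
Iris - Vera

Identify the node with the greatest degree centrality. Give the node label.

Iris

Degrees — Akira:1, Ben:3, Dmitri:1, Grace:2, Halim:2, Iris:10, Ivy:1, Kofi:1, Sven:3, Theo:4, Vera:2.
The maximum is 10, attained only by Iris.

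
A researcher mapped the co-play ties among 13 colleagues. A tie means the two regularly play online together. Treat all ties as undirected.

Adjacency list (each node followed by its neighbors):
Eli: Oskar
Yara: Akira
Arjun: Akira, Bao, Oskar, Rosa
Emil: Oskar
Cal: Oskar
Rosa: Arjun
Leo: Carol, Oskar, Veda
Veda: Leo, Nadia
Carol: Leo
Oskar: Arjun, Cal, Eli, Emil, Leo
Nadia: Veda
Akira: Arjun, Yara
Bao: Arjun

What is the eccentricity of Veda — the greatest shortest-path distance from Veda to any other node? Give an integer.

Distances from Veda: Akira:4, Arjun:3, Bao:4, Cal:3, Carol:2, Eli:3, Emil:3, Leo:1, Nadia:1, Oskar:2, Rosa:4, Yara:5.
The largest is 5 (to Yara), so the eccentricity of Veda is 5.

5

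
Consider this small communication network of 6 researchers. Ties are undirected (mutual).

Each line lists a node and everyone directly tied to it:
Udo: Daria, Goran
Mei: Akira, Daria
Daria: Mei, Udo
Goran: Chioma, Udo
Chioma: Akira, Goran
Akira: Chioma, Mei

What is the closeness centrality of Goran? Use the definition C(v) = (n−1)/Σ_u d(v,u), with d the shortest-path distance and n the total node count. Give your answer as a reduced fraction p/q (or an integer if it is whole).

5/9

Distances from Goran: Akira:2, Chioma:1, Daria:2, Mei:3, Udo:1. Sum = 9.
n = 6, so closeness = 5/9.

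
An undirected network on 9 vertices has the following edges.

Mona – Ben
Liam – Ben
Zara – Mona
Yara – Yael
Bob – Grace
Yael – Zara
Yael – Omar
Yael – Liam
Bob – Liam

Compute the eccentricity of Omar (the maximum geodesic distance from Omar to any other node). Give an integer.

4

Distances from Omar: Ben:3, Bob:3, Grace:4, Liam:2, Mona:3, Yael:1, Yara:2, Zara:2.
The largest is 4 (to Grace), so the eccentricity of Omar is 4.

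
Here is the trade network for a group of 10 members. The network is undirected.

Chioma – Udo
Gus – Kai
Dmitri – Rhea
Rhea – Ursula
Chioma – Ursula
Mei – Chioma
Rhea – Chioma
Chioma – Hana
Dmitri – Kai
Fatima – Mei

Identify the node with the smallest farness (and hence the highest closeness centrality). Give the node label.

Chioma

Farness (sum of distances to all others) for each node — Chioma:16, Dmitri:21, Fatima:30, Gus:35, Hana:24, Kai:27, Mei:22, Rhea:17, Udo:24, Ursula:20.
The smallest farness is 16, for Chioma, so Chioma has the highest closeness.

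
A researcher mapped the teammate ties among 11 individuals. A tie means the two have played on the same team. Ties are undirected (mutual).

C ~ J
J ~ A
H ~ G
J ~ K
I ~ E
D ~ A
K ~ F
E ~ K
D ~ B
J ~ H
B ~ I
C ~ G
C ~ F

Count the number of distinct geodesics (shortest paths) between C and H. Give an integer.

The shortest distance is 2. The length-2 paths are: C–J–H; C–G–H.
That gives 2 distinct shortest paths.

2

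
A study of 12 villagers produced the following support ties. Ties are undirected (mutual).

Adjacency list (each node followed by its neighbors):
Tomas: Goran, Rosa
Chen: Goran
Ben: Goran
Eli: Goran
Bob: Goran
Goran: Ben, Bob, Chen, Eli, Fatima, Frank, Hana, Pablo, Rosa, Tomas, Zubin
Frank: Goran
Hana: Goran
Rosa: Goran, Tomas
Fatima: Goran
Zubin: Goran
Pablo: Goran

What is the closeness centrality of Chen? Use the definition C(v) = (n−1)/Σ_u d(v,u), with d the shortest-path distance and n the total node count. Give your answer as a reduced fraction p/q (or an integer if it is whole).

Distances from Chen: Ben:2, Bob:2, Eli:2, Fatima:2, Frank:2, Goran:1, Hana:2, Pablo:2, Rosa:2, Tomas:2, Zubin:2. Sum = 21.
n = 12, so closeness = 11/21.

11/21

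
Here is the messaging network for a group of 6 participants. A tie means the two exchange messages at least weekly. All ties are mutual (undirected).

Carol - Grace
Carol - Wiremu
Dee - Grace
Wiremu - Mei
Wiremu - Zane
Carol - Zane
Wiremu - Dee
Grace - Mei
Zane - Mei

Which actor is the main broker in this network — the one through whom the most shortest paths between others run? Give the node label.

Unnormalized betweenness of each node: Carol:5/6, Dee:1/3, Grace:4/3, Mei:5/6, Wiremu:7/3, Zane:1/3.
Wiremu has the largest value, 7/3, making it the main broker — the node through which the most shortest paths run.

Wiremu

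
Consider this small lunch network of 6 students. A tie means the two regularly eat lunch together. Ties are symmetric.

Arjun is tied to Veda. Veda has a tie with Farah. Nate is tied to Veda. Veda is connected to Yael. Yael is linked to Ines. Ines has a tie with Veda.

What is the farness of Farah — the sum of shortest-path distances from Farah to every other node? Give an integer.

Distances from Farah: Arjun:2, Ines:2, Nate:2, Veda:1, Yael:2.
Sum = 2 + 2 + 2 + 1 + 2 = 9.

9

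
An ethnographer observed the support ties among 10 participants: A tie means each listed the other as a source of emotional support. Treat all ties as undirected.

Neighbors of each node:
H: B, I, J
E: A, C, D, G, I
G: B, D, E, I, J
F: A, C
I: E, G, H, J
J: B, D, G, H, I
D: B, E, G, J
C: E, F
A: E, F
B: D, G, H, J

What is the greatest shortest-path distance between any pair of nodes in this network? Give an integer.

Eccentricity of each node (its greatest distance to any other): A:3, B:4, C:3, D:3, E:2, F:4, G:3, H:4, I:3, J:4.
The maximum eccentricity is 4, realized for instance by the pair B–F via B – D – E – A – F. So the diameter is 4.

4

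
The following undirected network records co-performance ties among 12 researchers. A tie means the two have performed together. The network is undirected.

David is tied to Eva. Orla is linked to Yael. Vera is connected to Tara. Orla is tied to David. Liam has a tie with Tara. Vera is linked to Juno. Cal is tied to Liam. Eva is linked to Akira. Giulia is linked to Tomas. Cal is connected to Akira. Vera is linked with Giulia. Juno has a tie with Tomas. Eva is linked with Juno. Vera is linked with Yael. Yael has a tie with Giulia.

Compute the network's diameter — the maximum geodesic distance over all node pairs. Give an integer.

Eccentricity of each node (its greatest distance to any other): Akira:4, Cal:4, David:4, Eva:3, Giulia:4, Juno:3, Liam:4, Orla:4, Tara:4, Tomas:4, Vera:3, Yael:4.
The maximum eccentricity is 4, realized for instance by the pair Cal–Orla via Cal – Akira – Eva – David – Orla. So the diameter is 4.

4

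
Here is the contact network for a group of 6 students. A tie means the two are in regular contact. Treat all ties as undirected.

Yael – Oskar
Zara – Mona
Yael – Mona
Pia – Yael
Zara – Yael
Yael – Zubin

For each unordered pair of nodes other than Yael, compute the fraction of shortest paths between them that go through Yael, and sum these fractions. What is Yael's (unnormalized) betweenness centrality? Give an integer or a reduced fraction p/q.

9

Pairs whose geodesics pass through Yael — Pia–Mona: 1; Pia–Zubin: 1; Pia–Zara: 1; Pia–Oskar: 1; Mona–Zubin: 1; Mona–Oskar: 1; Zubin–Zara: 1; Zubin–Oskar: 1; Zara–Oskar: 1.
All other pairs contribute 0.
Summing the contributions gives betweenness(Yael) = 9.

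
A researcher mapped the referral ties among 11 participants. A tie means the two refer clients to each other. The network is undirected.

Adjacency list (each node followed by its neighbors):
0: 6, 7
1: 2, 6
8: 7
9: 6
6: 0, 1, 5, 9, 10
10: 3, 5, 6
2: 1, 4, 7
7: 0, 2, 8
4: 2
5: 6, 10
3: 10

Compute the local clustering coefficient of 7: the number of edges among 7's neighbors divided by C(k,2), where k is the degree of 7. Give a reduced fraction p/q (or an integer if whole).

0

7's neighbors: 0, 2, and 8 (k = 3).
Possible neighbor pairs: C(3,2) = 3. Edges among them: none → e = 0.
Clustering(7) = 0/3 = 0.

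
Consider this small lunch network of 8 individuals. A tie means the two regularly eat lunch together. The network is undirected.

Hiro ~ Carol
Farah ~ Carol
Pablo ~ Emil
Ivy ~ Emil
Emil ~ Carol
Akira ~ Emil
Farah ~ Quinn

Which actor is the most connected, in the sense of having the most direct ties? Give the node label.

Degrees — Akira:1, Carol:3, Emil:4, Farah:2, Hiro:1, Ivy:1, Pablo:1, Quinn:1.
The maximum is 4, attained only by Emil.

Emil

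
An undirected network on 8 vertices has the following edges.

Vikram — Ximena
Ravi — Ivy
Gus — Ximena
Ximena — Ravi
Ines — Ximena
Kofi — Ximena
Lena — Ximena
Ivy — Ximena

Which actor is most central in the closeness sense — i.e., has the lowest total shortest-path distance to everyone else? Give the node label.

Farness (sum of distances to all others) for each node — Gus:13, Ines:13, Ivy:12, Kofi:13, Lena:13, Ravi:12, Vikram:13, Ximena:7.
The smallest farness is 7, for Ximena, so Ximena has the highest closeness.

Ximena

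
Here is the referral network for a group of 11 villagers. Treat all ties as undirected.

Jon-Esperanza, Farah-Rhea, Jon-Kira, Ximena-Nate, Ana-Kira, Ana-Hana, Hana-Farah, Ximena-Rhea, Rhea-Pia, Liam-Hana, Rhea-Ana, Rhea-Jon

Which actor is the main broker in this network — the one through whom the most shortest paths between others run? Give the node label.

Unnormalized betweenness of each node: Ana:34/3, Esperanza:0, Farah:16/3, Hana:59/6, Jon:34/3, Kira:7/3, Liam:0, Nate:0, Pia:0, Rhea:179/6, Ximena:9.
Rhea has the largest value, 179/6, making it the main broker — the node through which the most shortest paths run.

Rhea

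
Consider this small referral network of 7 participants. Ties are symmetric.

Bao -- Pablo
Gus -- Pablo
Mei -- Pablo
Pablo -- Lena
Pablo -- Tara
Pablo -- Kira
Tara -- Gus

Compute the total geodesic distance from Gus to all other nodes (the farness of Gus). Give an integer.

10

Distances from Gus: Bao:2, Kira:2, Lena:2, Mei:2, Pablo:1, Tara:1.
Sum = 2 + 2 + 2 + 2 + 1 + 1 = 10.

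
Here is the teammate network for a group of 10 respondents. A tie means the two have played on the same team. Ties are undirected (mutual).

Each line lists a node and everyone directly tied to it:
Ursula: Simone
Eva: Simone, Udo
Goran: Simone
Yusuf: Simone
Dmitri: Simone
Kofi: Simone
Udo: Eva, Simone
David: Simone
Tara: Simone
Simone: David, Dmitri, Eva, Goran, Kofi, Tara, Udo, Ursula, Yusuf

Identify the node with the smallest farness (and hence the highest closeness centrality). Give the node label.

Simone

Farness (sum of distances to all others) for each node — David:17, Dmitri:17, Eva:16, Goran:17, Kofi:17, Simone:9, Tara:17, Udo:16, Ursula:17, Yusuf:17.
The smallest farness is 9, for Simone, so Simone has the highest closeness.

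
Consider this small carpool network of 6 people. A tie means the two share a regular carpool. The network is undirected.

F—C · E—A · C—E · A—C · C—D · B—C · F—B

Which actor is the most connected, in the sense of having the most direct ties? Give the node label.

Degrees — A:2, B:2, C:5, D:1, E:2, F:2.
The maximum is 5, attained only by C.

C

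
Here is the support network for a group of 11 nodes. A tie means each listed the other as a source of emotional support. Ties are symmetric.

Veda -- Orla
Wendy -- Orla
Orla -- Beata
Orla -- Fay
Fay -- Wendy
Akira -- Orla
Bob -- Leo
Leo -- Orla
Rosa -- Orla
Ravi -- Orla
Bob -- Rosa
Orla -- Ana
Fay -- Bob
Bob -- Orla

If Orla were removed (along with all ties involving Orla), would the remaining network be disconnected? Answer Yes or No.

Removing Orla leaves {Bob, Fay, Leo, Rosa, and Wendy} with no path to {Veda}, so the network splits into 6 components. Orla is a cut vertex.

Yes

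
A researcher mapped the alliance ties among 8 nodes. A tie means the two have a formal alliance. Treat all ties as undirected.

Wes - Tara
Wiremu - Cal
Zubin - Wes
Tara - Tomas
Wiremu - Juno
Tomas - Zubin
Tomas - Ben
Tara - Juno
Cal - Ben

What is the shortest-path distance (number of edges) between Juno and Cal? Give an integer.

One shortest route is Juno – Wiremu – Cal, which uses 2 edges, and Juno and Cal are not directly tied, so nothing shorter exists. So d(Juno,Cal) = 2.

2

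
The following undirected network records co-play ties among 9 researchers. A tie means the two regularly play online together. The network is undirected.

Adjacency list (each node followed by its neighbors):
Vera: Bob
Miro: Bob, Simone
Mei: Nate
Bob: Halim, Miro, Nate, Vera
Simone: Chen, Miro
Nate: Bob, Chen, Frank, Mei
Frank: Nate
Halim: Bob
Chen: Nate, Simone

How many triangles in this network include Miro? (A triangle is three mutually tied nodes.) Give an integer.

Miro's neighbors are Bob and Simone, but none of them are tied to each other, so no triangle contains Miro.

0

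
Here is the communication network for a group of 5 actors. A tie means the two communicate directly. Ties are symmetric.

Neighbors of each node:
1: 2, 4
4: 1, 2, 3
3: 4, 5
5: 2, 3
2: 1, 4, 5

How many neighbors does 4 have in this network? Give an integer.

3

4 is directly tied to 1, 2, and 3. That is 3 neighbors, so the degree of 4 is 3.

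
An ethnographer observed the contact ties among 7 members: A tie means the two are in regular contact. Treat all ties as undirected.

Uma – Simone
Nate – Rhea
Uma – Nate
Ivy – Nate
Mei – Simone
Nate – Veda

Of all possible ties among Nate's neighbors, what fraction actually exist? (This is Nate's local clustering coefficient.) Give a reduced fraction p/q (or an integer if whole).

0

Nate's neighbors: Ivy, Rhea, Uma, and Veda (k = 4).
Possible neighbor pairs: C(4,2) = 6. Edges among them: none → e = 0.
Clustering(Nate) = 0/6 = 0.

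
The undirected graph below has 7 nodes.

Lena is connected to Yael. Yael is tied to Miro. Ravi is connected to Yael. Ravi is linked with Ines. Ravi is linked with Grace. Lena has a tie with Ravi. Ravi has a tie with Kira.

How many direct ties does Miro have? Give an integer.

1

Miro is directly tied to Yael. That is 1 neighbor, so the degree of Miro is 1.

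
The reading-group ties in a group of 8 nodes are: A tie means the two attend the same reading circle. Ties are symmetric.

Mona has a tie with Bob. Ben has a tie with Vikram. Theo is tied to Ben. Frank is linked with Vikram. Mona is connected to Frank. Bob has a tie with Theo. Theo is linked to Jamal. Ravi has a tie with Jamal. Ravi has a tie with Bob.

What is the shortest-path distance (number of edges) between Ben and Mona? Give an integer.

One shortest route is Ben – Theo – Bob – Mona, which uses 3 edges, and at distance 2 from Ben we only reach {Bob, Frank, Jamal}, which does not include Mona. So d(Ben,Mona) = 3.

3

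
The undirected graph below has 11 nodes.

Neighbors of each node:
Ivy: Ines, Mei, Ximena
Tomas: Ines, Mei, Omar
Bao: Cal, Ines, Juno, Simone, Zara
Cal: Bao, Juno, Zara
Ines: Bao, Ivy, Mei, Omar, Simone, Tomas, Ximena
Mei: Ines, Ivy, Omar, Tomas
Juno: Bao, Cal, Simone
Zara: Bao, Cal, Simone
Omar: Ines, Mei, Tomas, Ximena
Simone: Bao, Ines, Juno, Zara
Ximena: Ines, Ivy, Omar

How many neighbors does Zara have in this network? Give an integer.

Zara is directly tied to Bao, Cal, and Simone. That is 3 neighbors, so the degree of Zara is 3.

3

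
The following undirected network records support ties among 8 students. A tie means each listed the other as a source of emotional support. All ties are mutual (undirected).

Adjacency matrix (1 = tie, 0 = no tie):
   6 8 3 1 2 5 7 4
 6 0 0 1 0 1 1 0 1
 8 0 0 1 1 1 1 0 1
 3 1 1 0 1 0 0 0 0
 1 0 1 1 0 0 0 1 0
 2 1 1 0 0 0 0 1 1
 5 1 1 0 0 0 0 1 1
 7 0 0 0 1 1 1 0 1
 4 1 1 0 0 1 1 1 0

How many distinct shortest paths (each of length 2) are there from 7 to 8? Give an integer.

The shortest distance is 2. The length-2 paths are: 7–1–8; 7–2–8; 7–5–8; 7–4–8.
That gives 4 distinct shortest paths.

4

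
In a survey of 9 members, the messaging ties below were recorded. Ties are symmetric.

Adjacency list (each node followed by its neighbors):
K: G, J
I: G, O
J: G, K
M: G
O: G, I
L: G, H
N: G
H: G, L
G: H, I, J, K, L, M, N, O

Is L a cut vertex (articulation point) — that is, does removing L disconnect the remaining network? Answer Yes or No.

Even without L, every remaining node can still reach every other (the residual graph is connected), so L is not a cut vertex.

No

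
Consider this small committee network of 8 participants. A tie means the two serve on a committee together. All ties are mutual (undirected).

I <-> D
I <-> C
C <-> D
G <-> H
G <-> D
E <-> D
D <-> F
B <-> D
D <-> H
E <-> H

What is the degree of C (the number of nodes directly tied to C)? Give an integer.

2

C is directly tied to D and I. That is 2 neighbors, so the degree of C is 2.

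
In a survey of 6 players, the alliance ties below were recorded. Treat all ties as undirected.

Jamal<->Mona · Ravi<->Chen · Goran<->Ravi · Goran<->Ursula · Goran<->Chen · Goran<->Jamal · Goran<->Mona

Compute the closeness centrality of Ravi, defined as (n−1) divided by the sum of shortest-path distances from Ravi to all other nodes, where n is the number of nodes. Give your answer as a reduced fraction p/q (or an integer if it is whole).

Distances from Ravi: Chen:1, Goran:1, Jamal:2, Mona:2, Ursula:2. Sum = 8.
n = 6, so closeness = 5/8.

5/8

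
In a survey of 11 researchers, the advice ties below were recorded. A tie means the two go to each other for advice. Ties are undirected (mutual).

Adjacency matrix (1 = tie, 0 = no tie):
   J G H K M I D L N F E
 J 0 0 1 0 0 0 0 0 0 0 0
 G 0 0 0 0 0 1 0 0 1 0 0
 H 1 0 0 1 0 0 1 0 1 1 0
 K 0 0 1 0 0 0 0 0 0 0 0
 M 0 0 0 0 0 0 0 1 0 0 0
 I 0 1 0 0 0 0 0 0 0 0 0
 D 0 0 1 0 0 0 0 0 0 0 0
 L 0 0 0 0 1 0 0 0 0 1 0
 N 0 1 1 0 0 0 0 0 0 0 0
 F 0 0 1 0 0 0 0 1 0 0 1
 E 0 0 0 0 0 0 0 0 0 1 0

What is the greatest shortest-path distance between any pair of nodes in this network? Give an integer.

6

Eccentricity of each node (its greatest distance to any other): D:4, E:5, F:4, G:5, H:3, I:6, J:4, K:4, L:5, M:6, N:4.
The maximum eccentricity is 6, realized for instance by the pair M–I via M – L – F – H – N – G – I. So the diameter is 6.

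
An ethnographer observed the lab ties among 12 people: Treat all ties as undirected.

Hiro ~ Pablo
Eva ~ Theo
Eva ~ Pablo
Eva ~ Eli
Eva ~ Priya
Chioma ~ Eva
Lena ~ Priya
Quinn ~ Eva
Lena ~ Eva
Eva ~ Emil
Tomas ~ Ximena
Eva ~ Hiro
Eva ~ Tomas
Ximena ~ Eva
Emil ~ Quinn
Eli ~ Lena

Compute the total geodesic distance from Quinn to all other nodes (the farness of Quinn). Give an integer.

Distances from Quinn: Chioma:2, Eli:2, Emil:1, Eva:1, Hiro:2, Lena:2, Pablo:2, Priya:2, Theo:2, Tomas:2, Ximena:2.
Sum = 2 + 2 + 1 + 1 + 2 + 2 + 2 + 2 + 2 + 2 + 2 = 20.

20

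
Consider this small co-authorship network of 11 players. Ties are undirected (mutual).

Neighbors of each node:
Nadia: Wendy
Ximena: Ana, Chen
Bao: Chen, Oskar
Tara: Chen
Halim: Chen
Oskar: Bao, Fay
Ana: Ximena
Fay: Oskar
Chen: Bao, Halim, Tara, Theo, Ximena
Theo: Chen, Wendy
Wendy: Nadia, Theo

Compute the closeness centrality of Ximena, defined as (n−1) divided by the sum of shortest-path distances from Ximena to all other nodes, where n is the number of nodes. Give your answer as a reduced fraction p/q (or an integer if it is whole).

5/12

Distances from Ximena: Ana:1, Bao:2, Chen:1, Fay:4, Halim:2, Nadia:4, Oskar:3, Tara:2, Theo:2, Wendy:3. Sum = 24.
n = 11, so closeness = 10/24 = 5/12.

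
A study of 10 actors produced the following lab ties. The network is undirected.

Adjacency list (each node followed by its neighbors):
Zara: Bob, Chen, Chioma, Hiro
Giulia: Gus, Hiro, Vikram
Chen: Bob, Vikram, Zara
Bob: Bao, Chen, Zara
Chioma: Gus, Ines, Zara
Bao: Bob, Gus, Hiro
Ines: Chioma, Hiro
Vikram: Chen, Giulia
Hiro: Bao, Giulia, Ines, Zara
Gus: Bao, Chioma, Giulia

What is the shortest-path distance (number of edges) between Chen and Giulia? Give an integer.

One shortest route is Chen – Vikram – Giulia, which uses 2 edges, and Chen and Giulia are not directly tied, so nothing shorter exists. So d(Chen,Giulia) = 2.

2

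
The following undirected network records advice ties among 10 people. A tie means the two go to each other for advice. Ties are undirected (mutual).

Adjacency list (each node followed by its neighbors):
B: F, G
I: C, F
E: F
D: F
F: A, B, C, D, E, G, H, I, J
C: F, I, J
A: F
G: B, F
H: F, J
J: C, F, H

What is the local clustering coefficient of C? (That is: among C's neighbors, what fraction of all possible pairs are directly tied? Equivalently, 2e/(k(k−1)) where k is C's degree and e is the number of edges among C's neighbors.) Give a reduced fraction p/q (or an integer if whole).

2/3

C's neighbors: F, I, and J (k = 3).
Possible neighbor pairs: C(3,2) = 3. Edges among them: F–I, F–J → e = 2.
Clustering(C) = 2/3.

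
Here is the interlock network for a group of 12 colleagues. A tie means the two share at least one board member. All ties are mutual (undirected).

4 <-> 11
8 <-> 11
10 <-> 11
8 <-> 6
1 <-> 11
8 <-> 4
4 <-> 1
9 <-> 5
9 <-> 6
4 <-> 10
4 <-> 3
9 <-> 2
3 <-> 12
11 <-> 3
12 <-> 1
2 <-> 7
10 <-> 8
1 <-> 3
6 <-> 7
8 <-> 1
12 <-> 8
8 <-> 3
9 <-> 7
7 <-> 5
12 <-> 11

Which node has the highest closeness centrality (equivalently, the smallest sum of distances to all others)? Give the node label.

Farness (sum of distances to all others) for each node — 1:23, 2:33, 3:23, 4:23, 5:33, 6:19, 7:24, 8:17, 9:24, 10:25, 11:22, 12:24.
The smallest farness is 17, for 8, so 8 has the highest closeness.

8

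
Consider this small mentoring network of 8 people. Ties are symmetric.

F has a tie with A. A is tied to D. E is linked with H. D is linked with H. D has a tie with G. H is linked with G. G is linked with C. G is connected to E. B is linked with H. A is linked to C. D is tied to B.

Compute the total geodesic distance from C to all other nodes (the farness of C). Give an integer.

13

Distances from C: A:1, B:3, D:2, E:2, F:2, G:1, H:2.
Sum = 1 + 3 + 2 + 2 + 2 + 1 + 2 = 13.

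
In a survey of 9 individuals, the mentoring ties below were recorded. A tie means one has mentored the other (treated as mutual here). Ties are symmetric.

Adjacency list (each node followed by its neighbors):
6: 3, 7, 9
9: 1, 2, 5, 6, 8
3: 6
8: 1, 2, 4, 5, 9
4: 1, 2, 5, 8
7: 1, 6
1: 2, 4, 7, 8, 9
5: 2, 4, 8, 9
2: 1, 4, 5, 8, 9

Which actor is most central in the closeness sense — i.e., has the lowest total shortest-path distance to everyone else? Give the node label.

9

Farness (sum of distances to all others) for each node — 1:12, 2:12, 3:21, 4:15, 5:14, 6:14, 7:15, 8:12, 9:11.
The smallest farness is 11, for 9, so 9 has the highest closeness.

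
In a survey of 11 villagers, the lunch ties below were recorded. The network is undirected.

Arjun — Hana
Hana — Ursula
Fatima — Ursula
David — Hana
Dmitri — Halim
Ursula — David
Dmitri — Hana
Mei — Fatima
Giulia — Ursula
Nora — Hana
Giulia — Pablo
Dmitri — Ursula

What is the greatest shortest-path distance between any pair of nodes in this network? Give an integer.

Eccentricity of each node (its greatest distance to any other): Arjun:4, David:3, Dmitri:3, Fatima:3, Giulia:3, Halim:4, Hana:3, Mei:4, Nora:4, Pablo:4, Ursula:2.
The maximum eccentricity is 4, realized for instance by the pair Mei–Halim via Mei – Fatima – Ursula – Dmitri – Halim. So the diameter is 4.

4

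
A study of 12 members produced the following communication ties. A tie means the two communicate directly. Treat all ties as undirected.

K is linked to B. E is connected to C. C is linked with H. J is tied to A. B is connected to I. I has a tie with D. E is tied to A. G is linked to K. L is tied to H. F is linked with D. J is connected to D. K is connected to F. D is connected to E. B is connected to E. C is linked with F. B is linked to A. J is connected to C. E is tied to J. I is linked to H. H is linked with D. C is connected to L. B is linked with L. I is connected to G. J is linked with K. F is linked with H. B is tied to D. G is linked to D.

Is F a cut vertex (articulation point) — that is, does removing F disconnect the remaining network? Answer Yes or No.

No

Even without F, every remaining node can still reach every other (the residual graph is connected), so F is not a cut vertex.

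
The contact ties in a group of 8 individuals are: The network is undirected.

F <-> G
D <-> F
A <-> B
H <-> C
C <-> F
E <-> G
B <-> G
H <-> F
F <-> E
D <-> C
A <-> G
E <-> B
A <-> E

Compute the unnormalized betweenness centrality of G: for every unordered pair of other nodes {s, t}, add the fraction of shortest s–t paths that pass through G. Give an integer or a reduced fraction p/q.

4

Pairs whose geodesics pass through G — C–B: 1/2; C–A: 1/2; F–B: 1/2; F–A: 1/2; H–B: 1/2; H–A: 1/2; D–B: 1/2; D–A: 1/2.
All other pairs contribute 0.
Summing the contributions gives betweenness(G) = 4.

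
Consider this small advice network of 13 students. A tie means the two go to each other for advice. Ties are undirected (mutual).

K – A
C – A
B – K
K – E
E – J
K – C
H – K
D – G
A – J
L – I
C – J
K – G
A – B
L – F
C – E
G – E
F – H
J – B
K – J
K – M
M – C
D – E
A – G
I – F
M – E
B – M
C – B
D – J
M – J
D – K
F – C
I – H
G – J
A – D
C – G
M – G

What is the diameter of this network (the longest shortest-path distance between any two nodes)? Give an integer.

Eccentricity of each node (its greatest distance to any other): A:3, B:3, C:2, D:4, E:3, F:3, G:3, H:2, I:3, J:3, K:3, L:4, M:3.
The maximum eccentricity is 4, realized for instance by the pair L–D via L – F – H – K – D. So the diameter is 4.

4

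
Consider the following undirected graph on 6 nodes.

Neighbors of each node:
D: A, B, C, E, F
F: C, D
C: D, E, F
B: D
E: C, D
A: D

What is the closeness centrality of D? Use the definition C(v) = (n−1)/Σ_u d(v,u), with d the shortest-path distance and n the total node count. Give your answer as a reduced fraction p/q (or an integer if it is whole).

1

Distances from D: A:1, B:1, C:1, E:1, F:1. Sum = 5.
n = 6, so closeness = 5/5 = 1.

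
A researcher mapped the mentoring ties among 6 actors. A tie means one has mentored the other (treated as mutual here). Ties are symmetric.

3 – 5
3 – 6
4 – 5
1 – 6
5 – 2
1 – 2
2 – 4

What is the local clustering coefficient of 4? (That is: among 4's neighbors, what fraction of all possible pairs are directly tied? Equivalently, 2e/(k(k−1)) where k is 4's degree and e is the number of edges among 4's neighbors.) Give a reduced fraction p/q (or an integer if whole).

4's neighbors: 2 and 5 (k = 2).
Possible neighbor pairs: C(2,2) = 1. Edges among them: 2–5 → e = 1.
Clustering(4) = 1/1.

1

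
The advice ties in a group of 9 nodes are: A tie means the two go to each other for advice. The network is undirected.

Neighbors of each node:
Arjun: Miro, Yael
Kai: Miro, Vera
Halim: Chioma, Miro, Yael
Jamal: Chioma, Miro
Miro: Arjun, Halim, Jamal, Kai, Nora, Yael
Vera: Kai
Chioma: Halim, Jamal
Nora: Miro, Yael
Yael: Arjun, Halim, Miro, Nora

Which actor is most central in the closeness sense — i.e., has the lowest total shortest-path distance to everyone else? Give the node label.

Farness (sum of distances to all others) for each node — Arjun:16, Chioma:19, Halim:14, Jamal:15, Kai:15, Miro:10, Nora:16, Vera:22, Yael:13.
The smallest farness is 10, for Miro, so Miro has the highest closeness.

Miro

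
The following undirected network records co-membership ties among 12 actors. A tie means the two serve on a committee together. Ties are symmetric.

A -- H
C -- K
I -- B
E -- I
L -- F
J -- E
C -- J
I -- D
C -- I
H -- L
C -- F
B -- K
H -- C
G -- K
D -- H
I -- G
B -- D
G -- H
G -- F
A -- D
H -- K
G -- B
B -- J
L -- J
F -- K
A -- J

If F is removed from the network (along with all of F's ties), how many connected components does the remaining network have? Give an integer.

1

F's neighbors (C, G, K, and L) remain reachable from one another through other ties, so the rest of the network stays in one piece.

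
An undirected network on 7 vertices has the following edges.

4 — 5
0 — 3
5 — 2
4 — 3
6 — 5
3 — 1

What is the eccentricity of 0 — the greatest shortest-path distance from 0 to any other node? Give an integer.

Distances from 0: 1:2, 2:4, 3:1, 4:2, 5:3, 6:4.
The largest is 4 (to 2 and 6), so the eccentricity of 0 is 4.

4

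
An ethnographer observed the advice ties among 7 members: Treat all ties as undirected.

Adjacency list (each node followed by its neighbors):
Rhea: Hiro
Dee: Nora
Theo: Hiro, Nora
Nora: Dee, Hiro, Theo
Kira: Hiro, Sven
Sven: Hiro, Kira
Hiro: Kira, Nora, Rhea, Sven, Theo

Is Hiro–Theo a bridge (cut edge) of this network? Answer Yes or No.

No

Even without that edge, Hiro still reaches Theo via Hiro – Nora – Theo, so the network stays connected. Not a bridge.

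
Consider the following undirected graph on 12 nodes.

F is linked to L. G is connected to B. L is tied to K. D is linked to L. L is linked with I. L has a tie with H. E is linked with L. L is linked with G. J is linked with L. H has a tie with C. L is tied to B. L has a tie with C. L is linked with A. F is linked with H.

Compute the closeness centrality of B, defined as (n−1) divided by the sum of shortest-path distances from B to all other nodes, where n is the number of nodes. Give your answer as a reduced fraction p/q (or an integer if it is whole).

Distances from B: A:2, C:2, D:2, E:2, F:2, G:1, H:2, I:2, J:2, K:2, L:1. Sum = 20.
n = 12, so closeness = 11/20.

11/20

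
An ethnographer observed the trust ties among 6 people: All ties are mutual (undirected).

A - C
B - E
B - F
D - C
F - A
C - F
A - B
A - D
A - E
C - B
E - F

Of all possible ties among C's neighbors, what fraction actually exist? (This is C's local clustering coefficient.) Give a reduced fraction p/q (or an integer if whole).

2/3

C's neighbors: A, B, D, and F (k = 4).
Possible neighbor pairs: C(4,2) = 6. Edges among them: A–B, A–D, A–F, B–F → e = 4.
Clustering(C) = 4/6 = 2/3.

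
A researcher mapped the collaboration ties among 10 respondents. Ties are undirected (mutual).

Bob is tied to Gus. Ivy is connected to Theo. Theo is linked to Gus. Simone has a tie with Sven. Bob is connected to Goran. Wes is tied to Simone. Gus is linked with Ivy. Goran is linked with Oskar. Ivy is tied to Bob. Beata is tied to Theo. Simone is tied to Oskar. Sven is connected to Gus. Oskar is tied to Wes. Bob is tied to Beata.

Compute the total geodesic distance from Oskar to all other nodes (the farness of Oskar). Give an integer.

20

Distances from Oskar: Beata:3, Bob:2, Goran:1, Gus:3, Ivy:3, Simone:1, Sven:2, Theo:4, Wes:1.
Sum = 3 + 2 + 1 + 3 + 3 + 1 + 2 + 4 + 1 = 20.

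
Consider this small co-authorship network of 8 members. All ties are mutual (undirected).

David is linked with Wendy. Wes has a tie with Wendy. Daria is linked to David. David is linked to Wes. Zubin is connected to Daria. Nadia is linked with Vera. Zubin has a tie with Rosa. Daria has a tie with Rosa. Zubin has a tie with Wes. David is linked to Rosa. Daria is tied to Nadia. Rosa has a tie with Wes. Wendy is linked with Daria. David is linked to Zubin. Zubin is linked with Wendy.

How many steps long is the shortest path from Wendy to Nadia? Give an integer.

2

One shortest route is Wendy – Daria – Nadia, which uses 2 edges, and Wendy and Nadia are not directly tied, so nothing shorter exists. So d(Wendy,Nadia) = 2.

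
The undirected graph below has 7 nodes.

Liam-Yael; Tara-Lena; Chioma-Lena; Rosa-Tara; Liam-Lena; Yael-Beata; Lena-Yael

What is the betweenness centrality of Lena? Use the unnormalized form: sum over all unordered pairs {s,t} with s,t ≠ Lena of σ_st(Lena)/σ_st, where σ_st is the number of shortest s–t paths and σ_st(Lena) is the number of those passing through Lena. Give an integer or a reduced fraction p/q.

Pairs whose geodesics pass through Lena — Liam–Rosa: 1; Liam–Tara: 1; Liam–Chioma: 1; Rosa–Chioma: 1; Rosa–Yael: 1; Rosa–Beata: 1; Tara–Chioma: 1; Tara–Yael: 1; Tara–Beata: 1; Chioma–Yael: 1; Chioma–Beata: 1.
All other pairs contribute 0.
Summing the contributions gives betweenness(Lena) = 11.

11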